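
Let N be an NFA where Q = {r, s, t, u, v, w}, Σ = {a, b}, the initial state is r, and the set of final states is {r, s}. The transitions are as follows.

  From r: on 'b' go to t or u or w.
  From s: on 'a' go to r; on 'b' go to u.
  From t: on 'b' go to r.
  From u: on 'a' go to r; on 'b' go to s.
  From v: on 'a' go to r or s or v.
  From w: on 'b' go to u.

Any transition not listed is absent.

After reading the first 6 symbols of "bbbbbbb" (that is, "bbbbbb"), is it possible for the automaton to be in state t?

No

Start in {r}.
Read 'b': r→{t, u, w}; now {t, u, w}.
Read 'b': t→{r}, u→{s}, w→{u}; now {r, s, u}.
Read 'b': r→{t, u, w}, s→{u}, u→{s}; now {s, t, u, w}.
Read 'b': s→{u}, t→{r}, u→{s}, w→{u}; now {r, s, u}.
Read 'b': r→{t, u, w}, s→{u}, u→{s}; now {s, t, u, w}.
Read 'b': s→{u}, t→{r}, u→{s}, w→{u}; now {r, s, u}.
State t is not in {r, s, u}.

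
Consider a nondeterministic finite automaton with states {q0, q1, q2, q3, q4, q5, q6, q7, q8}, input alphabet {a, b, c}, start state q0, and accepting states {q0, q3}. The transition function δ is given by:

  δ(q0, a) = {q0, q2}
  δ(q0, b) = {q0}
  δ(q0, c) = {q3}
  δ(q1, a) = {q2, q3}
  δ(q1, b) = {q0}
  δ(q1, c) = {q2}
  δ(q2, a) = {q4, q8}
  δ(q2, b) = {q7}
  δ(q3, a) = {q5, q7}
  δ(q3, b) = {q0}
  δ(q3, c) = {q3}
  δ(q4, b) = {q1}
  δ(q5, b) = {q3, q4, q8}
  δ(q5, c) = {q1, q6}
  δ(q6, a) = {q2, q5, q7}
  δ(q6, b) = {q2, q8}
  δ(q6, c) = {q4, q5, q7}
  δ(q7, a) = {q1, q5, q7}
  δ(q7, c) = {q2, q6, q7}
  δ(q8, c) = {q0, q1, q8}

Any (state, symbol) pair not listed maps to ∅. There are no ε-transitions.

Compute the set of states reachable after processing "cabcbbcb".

Start in {q0}.
Read 'c': {q0} → {q3}.
Read 'a': {q3} → {q5, q7}.
Read 'b': {q5, q7} → {q3, q4, q8}.
Read 'c': {q3, q4, q8} → {q0, q1, q3, q8}.
Read 'b': {q0, q1, q3, q8} → {q0}.
Read 'b': {q0} → {q0}.
Read 'c': {q0} → {q3}.
Read 'b': {q3} → {q0}.

{q0}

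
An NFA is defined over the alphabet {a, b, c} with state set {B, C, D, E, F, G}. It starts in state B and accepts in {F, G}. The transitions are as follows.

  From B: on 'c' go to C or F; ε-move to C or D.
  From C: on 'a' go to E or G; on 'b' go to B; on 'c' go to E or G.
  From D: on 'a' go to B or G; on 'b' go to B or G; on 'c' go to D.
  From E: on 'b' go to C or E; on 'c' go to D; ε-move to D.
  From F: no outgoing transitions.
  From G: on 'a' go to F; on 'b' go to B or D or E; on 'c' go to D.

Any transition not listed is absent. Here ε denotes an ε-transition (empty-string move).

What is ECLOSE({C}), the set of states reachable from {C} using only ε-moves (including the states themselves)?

{C}

Begin with {C}.
No ε-moves leave this set, so the closure equals the set itself.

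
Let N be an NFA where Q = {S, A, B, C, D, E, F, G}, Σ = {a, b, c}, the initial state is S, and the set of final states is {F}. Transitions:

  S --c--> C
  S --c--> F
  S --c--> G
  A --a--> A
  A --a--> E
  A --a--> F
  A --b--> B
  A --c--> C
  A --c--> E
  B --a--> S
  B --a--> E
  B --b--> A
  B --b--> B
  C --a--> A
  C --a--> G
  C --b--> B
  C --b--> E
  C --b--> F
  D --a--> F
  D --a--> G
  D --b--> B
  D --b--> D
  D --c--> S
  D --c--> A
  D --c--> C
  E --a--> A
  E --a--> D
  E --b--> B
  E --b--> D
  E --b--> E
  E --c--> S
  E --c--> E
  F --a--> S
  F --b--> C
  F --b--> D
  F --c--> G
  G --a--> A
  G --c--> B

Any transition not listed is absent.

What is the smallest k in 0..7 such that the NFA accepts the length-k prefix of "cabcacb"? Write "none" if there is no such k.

1

Start in {S}.
Read 'c': S→{C, F, G}; now {C, F, G}.
None of the earlier sets intersect F, but {C, F, G} does.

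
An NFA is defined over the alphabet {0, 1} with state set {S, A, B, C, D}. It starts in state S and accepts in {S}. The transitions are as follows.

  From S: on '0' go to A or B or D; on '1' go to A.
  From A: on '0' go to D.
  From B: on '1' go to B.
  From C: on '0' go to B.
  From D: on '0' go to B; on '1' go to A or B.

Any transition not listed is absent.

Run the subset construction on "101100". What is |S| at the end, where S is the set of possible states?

0

Start in {S}.
Read '1': {S} → {A}.
Read '0': {A} → {D}.
Read '1': {D} → {A, B}.
Read '1': {A, B} → {B}.
Read '0': {B} → ∅.
The set is empty and remains empty for the remaining 1 symbol.
That set has 0 states.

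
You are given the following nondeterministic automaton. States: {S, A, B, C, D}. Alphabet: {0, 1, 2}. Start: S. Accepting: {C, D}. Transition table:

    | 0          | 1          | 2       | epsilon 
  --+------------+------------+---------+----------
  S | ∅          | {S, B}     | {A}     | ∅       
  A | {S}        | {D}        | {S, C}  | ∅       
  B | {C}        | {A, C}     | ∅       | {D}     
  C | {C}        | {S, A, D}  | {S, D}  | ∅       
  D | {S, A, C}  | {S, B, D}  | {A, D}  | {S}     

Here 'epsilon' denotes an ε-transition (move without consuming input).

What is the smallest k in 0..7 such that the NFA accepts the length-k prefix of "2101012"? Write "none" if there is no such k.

2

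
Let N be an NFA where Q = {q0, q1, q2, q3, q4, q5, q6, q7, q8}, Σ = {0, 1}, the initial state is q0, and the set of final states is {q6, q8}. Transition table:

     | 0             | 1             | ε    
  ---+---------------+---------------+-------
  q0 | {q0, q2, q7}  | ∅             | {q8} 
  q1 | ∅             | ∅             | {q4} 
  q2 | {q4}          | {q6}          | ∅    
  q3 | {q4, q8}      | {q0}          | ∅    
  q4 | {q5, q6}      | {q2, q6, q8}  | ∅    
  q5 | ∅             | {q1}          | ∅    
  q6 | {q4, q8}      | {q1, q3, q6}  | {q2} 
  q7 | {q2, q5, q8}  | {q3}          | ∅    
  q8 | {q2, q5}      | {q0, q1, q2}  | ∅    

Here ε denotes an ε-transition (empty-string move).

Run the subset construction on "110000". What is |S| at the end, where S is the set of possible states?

Start: ε-closure({q0}) = {q0, q8}.
Read '1': q0→∅, q8→{q0, q1, q2}; union {q0, q1, q2}; ε-closure = {q0, q1, q2, q4, q8}.
Read '1': q0→∅, q1→∅, q2→{q6}, q4→{q2, q6, q8}, q8→{q0, q1, q2}; union {q0, q1, q2, q6, q8}; ε-closure = {q0, q1, q2, q4, q6, q8}.
Read '0': q0→{q0, q2, q7}, q1→∅, q2→{q4}, q4→{q5, q6}, q6→{q4, q8}, q8→{q2, q5}; now {q0, q2, q4, q5, q6, q7, q8}.
Read '0': q0→{q0, q2, q7}, q2→{q4}, q4→{q5, q6}, q5→∅, q6→{q4, q8}, q7→{q2, q5, q8}, q8→{q2, q5}; now {q0, q2, q4, q5, q6, q7, q8}.
Read '0': q0→{q0, q2, q7}, q2→{q4}, q4→{q5, q6}, q5→∅, q6→{q4, q8}, q7→{q2, q5, q8}, q8→{q2, q5}; now {q0, q2, q4, q5, q6, q7, q8}.
Read '0': q0→{q0, q2, q7}, q2→{q4}, q4→{q5, q6}, q5→∅, q6→{q4, q8}, q7→{q2, q5, q8}, q8→{q2, q5}; now {q0, q2, q4, q5, q6, q7, q8}.
That set has 7 states.

7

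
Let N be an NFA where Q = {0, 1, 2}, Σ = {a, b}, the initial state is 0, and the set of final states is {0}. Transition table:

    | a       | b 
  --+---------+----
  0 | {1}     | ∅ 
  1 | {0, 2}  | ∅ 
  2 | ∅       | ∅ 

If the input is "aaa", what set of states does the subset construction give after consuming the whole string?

Start in {0}.
Read 'a': {0} → {1}.
Read 'a': {1} → {0, 2}.
Read 'a': {0, 2} → {1}.

{1}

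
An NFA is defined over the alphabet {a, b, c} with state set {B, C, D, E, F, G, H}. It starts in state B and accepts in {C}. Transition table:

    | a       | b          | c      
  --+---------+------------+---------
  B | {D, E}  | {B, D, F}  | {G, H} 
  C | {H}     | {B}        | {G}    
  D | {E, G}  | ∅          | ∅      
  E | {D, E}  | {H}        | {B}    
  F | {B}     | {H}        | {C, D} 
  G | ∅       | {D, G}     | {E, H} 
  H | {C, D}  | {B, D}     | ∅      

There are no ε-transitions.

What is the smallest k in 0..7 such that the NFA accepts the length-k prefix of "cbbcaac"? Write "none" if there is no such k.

4

Start in {B}.
Read 'c': {B} → {G, H}.
Read 'b': {G, H} → {B, D, G}.
Read 'b': {B, D, G} → {B, D, F, G}.
Read 'c': {B, D, F, G} → {C, D, E, G, H}.
None of the earlier sets intersect F, but {C, D, E, G, H} does.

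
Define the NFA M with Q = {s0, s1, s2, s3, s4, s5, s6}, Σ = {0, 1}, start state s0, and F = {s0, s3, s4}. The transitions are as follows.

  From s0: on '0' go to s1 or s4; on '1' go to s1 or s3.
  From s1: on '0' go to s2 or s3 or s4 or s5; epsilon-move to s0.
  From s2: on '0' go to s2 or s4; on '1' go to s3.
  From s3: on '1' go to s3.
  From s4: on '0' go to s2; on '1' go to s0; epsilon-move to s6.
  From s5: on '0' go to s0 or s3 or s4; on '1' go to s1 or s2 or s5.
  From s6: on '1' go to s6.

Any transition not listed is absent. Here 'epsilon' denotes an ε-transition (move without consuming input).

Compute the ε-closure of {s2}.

Begin with {s2}.
No ε-moves leave this set, so the closure equals the set itself.

{s2}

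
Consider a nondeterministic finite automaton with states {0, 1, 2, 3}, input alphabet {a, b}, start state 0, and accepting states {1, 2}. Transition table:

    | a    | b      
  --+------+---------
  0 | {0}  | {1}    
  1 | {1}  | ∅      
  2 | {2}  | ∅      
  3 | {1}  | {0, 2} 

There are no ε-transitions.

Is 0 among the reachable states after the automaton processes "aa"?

Start in {0}.
Read 'a': 0→{0}; now {0}.
Read 'a': 0→{0}; now {0}.
State 0 is in {0}.

Yes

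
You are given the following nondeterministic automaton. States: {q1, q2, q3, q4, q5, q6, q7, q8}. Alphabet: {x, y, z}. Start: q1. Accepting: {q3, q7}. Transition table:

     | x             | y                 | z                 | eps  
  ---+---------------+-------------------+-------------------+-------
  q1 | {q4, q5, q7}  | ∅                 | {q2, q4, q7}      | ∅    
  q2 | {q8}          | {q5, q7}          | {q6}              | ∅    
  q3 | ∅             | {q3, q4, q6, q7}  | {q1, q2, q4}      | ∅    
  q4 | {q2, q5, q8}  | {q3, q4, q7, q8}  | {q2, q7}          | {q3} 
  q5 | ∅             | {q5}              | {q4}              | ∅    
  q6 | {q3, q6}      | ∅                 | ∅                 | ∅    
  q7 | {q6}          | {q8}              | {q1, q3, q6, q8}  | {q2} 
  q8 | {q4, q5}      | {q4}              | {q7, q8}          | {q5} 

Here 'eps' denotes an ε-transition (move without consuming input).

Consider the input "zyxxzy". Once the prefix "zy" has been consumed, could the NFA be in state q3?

Yes

Start in {q1}.
Read 'z': q1→{q2, q4, q7}; union {q2, q4, q7}; ε-closure = {q2, q3, q4, q7}.
Read 'y': q2→{q5, q7}, q3→{q3, q4, q6, q7}, q4→{q3, q4, q7, q8}, q7→{q8}; union {q3, q4, q5, q6, q7, q8}; ε-closure = {q2, q3, q4, q5, q6, q7, q8}.
State q3 is in {q2, q3, q4, q5, q6, q7, q8}.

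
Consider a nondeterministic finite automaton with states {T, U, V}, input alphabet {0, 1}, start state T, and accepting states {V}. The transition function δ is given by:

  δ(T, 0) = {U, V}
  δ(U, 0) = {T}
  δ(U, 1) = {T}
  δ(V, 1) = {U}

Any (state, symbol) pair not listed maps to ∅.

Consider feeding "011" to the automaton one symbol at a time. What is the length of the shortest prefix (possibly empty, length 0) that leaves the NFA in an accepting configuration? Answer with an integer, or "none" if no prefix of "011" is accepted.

1

Start in {T}.
Read '0': T→{U, V}; now {U, V}.
None of the earlier sets intersect F, but {U, V} does.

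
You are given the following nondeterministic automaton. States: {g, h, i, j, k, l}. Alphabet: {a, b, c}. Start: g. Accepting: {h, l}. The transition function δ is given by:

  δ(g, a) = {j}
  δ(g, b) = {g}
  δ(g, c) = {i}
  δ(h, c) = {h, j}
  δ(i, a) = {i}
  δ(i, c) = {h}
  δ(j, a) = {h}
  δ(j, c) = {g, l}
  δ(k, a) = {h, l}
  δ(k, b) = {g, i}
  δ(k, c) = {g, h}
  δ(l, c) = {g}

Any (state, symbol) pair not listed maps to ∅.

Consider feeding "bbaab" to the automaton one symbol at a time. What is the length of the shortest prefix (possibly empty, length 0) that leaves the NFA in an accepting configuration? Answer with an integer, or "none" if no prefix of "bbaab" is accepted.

4

Start in {g}.
Read 'b': g→{g}; now {g}.
Read 'b': g→{g}; now {g}.
Read 'a': g→{j}; now {j}.
Read 'a': j→{h}; now {h}.
None of the earlier sets intersect F, but {h} does.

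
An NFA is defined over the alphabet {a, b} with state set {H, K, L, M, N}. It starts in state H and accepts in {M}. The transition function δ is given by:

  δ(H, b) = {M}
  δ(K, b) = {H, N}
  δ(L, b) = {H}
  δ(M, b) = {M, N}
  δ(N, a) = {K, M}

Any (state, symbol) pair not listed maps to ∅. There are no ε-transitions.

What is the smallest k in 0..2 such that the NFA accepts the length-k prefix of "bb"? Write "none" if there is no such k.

Start in {H}.
Read 'b': {H} → {M}.
None of the earlier sets intersect F, but {M} does.

1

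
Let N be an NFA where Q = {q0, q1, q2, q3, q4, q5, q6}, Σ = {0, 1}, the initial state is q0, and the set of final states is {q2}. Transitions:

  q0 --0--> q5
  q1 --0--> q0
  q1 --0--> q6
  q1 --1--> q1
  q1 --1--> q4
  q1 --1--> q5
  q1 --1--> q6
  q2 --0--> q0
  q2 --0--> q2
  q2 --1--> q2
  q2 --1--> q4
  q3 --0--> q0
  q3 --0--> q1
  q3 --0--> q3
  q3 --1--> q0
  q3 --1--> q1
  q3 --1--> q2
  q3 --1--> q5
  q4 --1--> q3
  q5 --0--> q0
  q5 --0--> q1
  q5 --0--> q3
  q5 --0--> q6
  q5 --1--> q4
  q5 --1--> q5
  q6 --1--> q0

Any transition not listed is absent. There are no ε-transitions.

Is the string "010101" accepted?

Start in {q0}.
Read '0': {q0} → {q5}.
Read '1': {q5} → {q4, q5}.
Read '0': {q4, q5} → {q0, q1, q3, q6}.
Read '1': {q0, q1, q3, q6} → {q0, q1, q2, q4, q5, q6}.
Read '0': {q0, q1, q2, q4, q5, q6} → {q0, q1, q2, q3, q5, q6}.
Read '1': {q0, q1, q2, q3, q5, q6} → {q0, q1, q2, q4, q5, q6}.
The final set {q0, q1, q2, q4, q5, q6} contains the accepting state q2.

Yes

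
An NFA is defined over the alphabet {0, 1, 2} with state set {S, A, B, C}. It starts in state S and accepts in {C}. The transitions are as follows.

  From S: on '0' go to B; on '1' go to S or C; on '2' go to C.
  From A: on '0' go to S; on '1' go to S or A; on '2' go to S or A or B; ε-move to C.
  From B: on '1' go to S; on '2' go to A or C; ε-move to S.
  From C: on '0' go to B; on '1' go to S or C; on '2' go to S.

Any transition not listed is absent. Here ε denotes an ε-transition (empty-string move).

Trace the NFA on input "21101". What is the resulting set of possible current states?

{S, C}

Start in {S}.
Read '2': S→{C}; now {C}.
Read '1': C→{S, C}; now {S, C}.
Read '1': S→{S, C}, C→{S, C}; now {S, C}.
Read '0': S→{B}, C→{B}; union {B}; ε-closure = {S, B}.
Read '1': S→{S, C}, B→{S}; now {S, C}.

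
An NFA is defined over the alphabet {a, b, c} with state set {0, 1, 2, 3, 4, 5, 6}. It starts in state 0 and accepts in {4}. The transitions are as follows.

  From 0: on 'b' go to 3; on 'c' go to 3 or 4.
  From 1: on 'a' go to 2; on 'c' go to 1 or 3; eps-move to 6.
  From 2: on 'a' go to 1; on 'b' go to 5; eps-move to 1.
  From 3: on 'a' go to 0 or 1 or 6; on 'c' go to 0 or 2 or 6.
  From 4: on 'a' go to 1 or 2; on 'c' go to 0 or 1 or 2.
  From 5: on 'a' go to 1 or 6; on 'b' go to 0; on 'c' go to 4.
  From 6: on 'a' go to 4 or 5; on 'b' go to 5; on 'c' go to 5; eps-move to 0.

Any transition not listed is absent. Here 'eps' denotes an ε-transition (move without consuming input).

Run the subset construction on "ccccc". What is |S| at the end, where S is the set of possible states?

7

Start in {0}.
Read 'c': {0} → {3, 4}.
Read 'c': {3, 4} → {0, 1, 2, 6}.
Read 'c': {0, 1, 2, 6} → {0, 1, 3, 4, 5, 6}.
Read 'c': {0, 1, 3, 4, 5, 6} → {0, 1, 2, 3, 4, 5, 6}.
Read 'c': {0, 1, 2, 3, 4, 5, 6} → {0, 1, 2, 3, 4, 5, 6}.
That set has 7 states.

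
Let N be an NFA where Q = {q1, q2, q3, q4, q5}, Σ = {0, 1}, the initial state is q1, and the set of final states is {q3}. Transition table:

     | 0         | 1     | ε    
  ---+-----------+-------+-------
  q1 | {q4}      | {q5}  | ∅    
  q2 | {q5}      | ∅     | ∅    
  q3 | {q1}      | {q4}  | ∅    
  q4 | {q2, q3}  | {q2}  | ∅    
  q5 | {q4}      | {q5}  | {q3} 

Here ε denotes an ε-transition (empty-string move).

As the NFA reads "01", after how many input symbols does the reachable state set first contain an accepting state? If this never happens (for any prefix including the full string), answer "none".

none

Start in {q1}.
Read '0': q1→{q4}; now {q4}.
Read '1': q4→{q2}; now {q2}.
No reachable set along the way intersects F.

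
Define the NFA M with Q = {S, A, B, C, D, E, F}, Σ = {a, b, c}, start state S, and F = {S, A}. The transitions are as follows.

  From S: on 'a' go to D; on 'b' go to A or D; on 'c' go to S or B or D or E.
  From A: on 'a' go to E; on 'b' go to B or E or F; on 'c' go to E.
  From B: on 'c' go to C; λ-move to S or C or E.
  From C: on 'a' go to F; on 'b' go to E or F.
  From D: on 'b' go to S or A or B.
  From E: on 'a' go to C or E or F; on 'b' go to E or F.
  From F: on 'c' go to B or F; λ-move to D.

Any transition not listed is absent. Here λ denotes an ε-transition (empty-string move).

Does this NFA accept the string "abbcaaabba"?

No

Start in {S}.
Read 'a': {S} → {D}.
Read 'b': {D} → {S, A, B, C, E}.
Read 'b': {S, A, B, C, E} → {S, A, B, C, D, E, F}.
Read 'c': {S, A, B, C, D, E, F} → {S, B, C, D, E, F}.
Read 'a': {S, B, C, D, E, F} → {C, D, E, F}.
Read 'a': {C, D, E, F} → {C, D, E, F}.
Read 'a': {C, D, E, F} → {C, D, E, F}.
Read 'b': {C, D, E, F} → {S, A, B, C, D, E, F}.
Read 'b': {S, A, B, C, D, E, F} → {S, A, B, C, D, E, F}.
Read 'a': {S, A, B, C, D, E, F} → {C, D, E, F}.
The final set {C, D, E, F} contains no accepting state.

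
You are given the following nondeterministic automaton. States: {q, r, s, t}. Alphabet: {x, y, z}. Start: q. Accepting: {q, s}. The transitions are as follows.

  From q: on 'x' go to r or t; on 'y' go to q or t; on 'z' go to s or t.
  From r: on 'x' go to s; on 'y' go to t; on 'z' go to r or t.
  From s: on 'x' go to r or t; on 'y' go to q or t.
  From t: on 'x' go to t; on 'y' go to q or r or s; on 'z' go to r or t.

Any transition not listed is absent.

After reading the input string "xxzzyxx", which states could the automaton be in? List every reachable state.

{r, s, t}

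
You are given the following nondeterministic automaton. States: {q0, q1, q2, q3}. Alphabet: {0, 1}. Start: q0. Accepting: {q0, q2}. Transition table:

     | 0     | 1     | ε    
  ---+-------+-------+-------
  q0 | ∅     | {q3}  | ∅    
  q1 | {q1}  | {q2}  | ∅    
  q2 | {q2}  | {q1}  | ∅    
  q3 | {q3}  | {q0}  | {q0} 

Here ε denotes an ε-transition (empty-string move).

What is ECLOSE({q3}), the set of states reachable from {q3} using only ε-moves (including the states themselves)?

{q0, q3}

Begin with {q3}.
ε-move q3 → q0; add q0.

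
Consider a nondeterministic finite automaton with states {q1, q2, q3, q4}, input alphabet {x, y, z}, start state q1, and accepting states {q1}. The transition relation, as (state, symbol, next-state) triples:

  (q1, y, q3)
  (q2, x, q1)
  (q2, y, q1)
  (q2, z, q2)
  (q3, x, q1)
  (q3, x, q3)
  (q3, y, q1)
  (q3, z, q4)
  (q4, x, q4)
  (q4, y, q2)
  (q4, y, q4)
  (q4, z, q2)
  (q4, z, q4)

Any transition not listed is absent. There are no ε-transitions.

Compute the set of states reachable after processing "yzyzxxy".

Start in {q1}.
Read 'y': q1→{q3}; now {q3}.
Read 'z': q3→{q4}; now {q4}.
Read 'y': q4→{q2, q4}; now {q2, q4}.
Read 'z': q2→{q2}, q4→{q2, q4}; now {q2, q4}.
Read 'x': q2→{q1}, q4→{q4}; now {q1, q4}.
Read 'x': q1→∅, q4→{q4}; now {q4}.
Read 'y': q4→{q2, q4}; now {q2, q4}.

{q2, q4}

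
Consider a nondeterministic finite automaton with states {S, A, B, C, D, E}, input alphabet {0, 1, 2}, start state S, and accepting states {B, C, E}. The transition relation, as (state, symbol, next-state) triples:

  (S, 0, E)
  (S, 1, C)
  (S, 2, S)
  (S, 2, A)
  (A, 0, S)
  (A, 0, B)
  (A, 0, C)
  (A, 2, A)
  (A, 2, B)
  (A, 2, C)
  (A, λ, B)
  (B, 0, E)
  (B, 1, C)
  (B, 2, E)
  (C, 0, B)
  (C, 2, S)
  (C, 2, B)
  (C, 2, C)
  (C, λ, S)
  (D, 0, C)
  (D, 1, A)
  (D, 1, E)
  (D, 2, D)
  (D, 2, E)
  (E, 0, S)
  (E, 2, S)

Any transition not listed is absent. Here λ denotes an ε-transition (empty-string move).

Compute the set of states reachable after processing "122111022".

Start in {S}.
Read '1': {S} → {S, C}.
Read '2': {S, C} → {S, A, B, C}.
Read '2': {S, A, B, C} → {S, A, B, C, E}.
Read '1': {S, A, B, C, E} → {S, C}.
Read '1': {S, C} → {S, C}.
Read '1': {S, C} → {S, C}.
Read '0': {S, C} → {B, E}.
Read '2': {B, E} → {S, E}.
Read '2': {S, E} → {S, A, B}.

{S, A, B}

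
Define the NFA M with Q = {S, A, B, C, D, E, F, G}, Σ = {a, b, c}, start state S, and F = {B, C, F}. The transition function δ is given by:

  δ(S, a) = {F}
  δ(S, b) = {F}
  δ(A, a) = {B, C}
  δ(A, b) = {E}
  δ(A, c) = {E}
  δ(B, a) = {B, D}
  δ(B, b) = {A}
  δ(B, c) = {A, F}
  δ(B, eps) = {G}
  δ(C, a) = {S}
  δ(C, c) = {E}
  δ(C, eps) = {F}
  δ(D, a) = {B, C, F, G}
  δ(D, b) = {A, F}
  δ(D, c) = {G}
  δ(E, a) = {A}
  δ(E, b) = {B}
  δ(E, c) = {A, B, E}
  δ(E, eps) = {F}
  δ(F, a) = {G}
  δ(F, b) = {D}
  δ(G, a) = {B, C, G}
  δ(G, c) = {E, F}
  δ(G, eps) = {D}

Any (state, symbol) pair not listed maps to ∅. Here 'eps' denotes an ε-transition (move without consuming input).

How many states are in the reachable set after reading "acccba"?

0

Start in {S}.
Read 'a': S→{F}; now {F}.
Read 'c': F→∅; now ∅.
The set is empty and remains empty for the remaining 4 symbols.
That set has 0 states.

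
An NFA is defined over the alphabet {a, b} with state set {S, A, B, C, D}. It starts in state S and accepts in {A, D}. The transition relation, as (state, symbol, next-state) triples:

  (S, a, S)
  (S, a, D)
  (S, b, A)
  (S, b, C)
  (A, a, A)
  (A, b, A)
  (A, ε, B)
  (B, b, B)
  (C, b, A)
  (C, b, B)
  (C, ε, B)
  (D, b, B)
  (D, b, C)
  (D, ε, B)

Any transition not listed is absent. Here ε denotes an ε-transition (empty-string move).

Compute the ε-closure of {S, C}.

{S, B, C}

Begin with {S, C}.
ε-move C → B; add B.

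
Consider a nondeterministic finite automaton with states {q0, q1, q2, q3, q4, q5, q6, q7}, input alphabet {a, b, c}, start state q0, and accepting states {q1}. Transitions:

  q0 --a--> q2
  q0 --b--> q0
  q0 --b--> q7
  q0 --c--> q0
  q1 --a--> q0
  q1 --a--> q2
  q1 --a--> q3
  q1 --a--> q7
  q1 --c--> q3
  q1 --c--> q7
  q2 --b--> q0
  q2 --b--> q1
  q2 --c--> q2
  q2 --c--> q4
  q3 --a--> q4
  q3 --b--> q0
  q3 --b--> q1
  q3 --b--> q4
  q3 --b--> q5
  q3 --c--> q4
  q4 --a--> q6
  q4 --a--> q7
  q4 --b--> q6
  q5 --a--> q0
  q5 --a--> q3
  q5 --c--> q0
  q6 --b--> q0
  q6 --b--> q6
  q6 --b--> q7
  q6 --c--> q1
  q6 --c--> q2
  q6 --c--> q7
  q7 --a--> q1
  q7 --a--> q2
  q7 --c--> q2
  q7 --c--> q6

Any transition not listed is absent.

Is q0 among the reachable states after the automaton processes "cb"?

Start in {q0}.
Read 'c': {q0} → {q0}.
Read 'b': {q0} → {q0, q7}.
State q0 is in {q0, q7}.

Yes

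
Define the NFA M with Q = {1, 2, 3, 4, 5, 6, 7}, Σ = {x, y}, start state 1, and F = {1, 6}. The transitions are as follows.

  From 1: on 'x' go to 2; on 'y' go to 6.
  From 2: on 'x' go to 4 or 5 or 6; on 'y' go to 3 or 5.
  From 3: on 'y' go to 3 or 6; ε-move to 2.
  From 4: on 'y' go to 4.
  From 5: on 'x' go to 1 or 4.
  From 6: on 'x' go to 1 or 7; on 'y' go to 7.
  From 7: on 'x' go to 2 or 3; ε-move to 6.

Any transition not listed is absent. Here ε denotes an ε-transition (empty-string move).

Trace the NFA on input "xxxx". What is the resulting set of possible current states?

Start in {1}.
Read 'x': 1→{2}; now {2}.
Read 'x': 2→{4, 5, 6}; now {4, 5, 6}.
Read 'x': 4→∅, 5→{1, 4}, 6→{1, 7}; union {1, 4, 7}; ε-closure = {1, 4, 6, 7}.
Read 'x': 1→{2}, 4→∅, 6→{1, 7}, 7→{2, 3}; union {1, 2, 3, 7}; ε-closure = {1, 2, 3, 6, 7}.

{1, 2, 3, 6, 7}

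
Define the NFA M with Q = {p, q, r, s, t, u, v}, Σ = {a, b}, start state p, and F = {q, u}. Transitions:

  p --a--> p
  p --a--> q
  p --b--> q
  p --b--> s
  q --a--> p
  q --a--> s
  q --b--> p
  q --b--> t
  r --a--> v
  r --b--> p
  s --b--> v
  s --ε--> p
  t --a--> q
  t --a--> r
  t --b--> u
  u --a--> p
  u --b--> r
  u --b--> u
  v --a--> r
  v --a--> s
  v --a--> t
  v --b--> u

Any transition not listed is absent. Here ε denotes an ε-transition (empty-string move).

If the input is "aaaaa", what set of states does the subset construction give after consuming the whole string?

{p, q, s}

Start in {p}.
Read 'a': p→{p, q}; now {p, q}.
Read 'a': p→{p, q}, q→{p, s}; now {p, q, s}.
Read 'a': p→{p, q}, q→{p, s}, s→∅; now {p, q, s}.
Read 'a': p→{p, q}, q→{p, s}, s→∅; now {p, q, s}.
Read 'a': p→{p, q}, q→{p, s}, s→∅; now {p, q, s}.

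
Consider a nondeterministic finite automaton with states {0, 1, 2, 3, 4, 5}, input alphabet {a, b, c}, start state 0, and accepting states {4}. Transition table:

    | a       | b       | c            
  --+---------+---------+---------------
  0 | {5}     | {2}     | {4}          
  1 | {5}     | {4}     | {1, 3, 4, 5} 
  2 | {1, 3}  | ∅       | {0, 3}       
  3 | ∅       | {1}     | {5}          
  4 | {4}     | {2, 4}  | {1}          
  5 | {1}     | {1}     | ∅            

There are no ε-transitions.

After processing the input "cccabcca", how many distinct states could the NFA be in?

3

Start in {0}.
Read 'c': {0} → {4}.
Read 'c': {4} → {1}.
Read 'c': {1} → {1, 3, 4, 5}.
Read 'a': {1, 3, 4, 5} → {1, 4, 5}.
Read 'b': {1, 4, 5} → {1, 2, 4}.
Read 'c': {1, 2, 4} → {0, 1, 3, 4, 5}.
Read 'c': {0, 1, 3, 4, 5} → {1, 3, 4, 5}.
Read 'a': {1, 3, 4, 5} → {1, 4, 5}.
That set has 3 states.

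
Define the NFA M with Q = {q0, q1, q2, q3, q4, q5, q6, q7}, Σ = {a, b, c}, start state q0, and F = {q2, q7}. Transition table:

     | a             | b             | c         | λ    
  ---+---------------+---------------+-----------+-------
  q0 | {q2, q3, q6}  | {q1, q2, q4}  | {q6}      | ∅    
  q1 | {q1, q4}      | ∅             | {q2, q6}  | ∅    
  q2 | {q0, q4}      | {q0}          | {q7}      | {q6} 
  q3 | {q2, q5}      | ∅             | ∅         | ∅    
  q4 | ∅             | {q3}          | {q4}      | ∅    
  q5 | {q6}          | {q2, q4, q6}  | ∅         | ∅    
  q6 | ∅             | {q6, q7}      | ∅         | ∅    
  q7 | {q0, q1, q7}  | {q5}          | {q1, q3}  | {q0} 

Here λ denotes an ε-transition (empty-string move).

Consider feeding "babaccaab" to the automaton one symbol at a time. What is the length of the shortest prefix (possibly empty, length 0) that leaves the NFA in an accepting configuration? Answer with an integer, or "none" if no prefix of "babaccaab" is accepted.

Start in {q0}.
Read 'b': q0→{q1, q2, q4}; union {q1, q2, q4}; ε-closure = {q1, q2, q4, q6}.
None of the earlier sets intersect F, but {q1, q2, q4, q6} does.

1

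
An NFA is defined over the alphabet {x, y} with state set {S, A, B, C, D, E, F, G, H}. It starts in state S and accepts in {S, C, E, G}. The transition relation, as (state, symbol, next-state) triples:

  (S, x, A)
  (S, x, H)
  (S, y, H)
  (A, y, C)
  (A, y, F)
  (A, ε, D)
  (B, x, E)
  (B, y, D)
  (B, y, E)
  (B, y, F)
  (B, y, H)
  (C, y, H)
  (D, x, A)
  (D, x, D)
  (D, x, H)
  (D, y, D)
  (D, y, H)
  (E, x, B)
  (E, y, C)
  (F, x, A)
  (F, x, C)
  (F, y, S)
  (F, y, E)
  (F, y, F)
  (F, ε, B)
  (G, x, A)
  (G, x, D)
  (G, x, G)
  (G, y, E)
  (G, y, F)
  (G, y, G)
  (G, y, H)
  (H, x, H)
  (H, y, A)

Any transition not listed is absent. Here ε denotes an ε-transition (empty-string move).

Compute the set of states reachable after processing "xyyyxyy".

{S, A, B, C, D, E, F, H}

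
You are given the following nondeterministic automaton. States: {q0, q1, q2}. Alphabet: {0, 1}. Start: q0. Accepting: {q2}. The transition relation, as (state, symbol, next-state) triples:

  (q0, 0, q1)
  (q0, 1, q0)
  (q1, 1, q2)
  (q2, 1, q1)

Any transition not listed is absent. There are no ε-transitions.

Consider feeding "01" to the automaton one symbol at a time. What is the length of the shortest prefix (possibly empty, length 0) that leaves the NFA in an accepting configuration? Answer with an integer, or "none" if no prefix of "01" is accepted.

2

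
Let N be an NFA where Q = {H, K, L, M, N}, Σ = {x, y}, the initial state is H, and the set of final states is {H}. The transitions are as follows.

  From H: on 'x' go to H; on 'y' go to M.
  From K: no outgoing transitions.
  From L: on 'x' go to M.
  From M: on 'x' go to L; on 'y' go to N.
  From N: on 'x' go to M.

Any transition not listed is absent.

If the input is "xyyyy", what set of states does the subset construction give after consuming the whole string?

∅

Start in {H}.
Read 'x': {H} → {H}.
Read 'y': {H} → {M}.
Read 'y': {M} → {N}.
Read 'y': {N} → ∅.
The set is empty and remains empty for the remaining 1 symbol.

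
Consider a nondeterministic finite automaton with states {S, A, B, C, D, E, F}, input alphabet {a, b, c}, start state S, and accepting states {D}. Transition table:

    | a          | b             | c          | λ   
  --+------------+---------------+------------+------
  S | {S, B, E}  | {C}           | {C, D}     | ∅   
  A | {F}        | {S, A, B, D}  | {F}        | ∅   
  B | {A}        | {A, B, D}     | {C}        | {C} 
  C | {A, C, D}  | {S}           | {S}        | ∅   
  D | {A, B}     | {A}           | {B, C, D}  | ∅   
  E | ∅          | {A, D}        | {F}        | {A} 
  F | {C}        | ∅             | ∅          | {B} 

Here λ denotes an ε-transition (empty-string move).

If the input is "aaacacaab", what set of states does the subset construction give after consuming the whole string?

{S, A, B, C, D}

Start in {S}.
Read 'a': S→{S, B, E}; union {S, B, E}; ε-closure = {S, A, B, C, E}.
Read 'a': S→{S, B, E}, A→{F}, B→{A}, C→{A, C, D}, E→∅; now {S, A, B, C, D, E, F}.
Read 'a': S→{S, B, E}, A→{F}, B→{A}, C→{A, C, D}, D→{A, B}, E→∅, F→{C}; now {S, A, B, C, D, E, F}.
Read 'c': S→{C, D}, A→{F}, B→{C}, C→{S}, D→{B, C, D}, E→{F}, F→∅; now {S, B, C, D, F}.
Read 'a': S→{S, B, E}, B→{A}, C→{A, C, D}, D→{A, B}, F→{C}; now {S, A, B, C, D, E}.
Read 'c': S→{C, D}, A→{F}, B→{C}, C→{S}, D→{B, C, D}, E→{F}; now {S, B, C, D, F}.
Read 'a': S→{S, B, E}, B→{A}, C→{A, C, D}, D→{A, B}, F→{C}; now {S, A, B, C, D, E}.
Read 'a': S→{S, B, E}, A→{F}, B→{A}, C→{A, C, D}, D→{A, B}, E→∅; now {S, A, B, C, D, E, F}.
Read 'b': S→{C}, A→{S, A, B, D}, B→{A, B, D}, C→{S}, D→{A}, E→{A, D}, F→∅; now {S, A, B, C, D}.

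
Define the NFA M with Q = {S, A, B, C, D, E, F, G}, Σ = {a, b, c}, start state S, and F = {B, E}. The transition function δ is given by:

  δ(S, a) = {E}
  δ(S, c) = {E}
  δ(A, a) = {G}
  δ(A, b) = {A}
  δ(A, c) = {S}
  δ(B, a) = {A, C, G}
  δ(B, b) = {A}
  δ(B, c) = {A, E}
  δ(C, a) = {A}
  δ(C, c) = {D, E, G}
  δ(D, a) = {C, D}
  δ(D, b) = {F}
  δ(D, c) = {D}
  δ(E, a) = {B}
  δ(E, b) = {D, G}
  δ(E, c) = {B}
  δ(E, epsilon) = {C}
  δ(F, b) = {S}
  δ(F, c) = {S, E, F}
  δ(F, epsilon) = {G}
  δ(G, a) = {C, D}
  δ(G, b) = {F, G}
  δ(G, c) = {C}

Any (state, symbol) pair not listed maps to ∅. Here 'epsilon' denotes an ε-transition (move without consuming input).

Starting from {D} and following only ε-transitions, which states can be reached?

Begin with {D}.
No ε-moves leave this set, so the closure equals the set itself.

{D}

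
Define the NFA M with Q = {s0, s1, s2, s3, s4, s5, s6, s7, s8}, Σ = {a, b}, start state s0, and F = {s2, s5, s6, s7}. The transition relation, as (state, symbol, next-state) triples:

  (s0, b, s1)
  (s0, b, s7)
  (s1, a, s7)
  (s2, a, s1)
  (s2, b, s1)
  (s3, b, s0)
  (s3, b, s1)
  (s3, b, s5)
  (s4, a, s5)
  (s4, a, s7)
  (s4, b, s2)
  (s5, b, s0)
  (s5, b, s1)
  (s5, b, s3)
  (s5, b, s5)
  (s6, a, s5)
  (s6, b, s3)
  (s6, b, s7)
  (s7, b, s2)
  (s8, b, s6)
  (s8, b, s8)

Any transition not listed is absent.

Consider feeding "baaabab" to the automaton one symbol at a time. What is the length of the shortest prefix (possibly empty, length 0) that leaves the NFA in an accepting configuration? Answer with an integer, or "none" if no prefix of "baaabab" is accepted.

1

Start in {s0}.
Read 'b': s0→{s1, s7}; now {s1, s7}.
None of the earlier sets intersect F, but {s1, s7} does.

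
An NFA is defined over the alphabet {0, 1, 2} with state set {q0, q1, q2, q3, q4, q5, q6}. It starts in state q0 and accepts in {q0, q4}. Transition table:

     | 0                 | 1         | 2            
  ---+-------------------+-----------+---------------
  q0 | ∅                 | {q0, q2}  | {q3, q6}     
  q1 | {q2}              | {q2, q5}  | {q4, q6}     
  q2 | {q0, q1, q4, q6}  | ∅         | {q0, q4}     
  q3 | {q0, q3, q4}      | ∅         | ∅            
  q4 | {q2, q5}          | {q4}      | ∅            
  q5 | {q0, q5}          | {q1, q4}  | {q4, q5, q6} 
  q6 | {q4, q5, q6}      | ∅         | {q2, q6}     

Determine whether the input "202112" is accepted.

Yes

Start in {q0}.
Read '2': q0→{q3, q6}; now {q3, q6}.
Read '0': q3→{q0, q3, q4}, q6→{q4, q5, q6}; now {q0, q3, q4, q5, q6}.
Read '2': q0→{q3, q6}, q3→∅, q4→∅, q5→{q4, q5, q6}, q6→{q2, q6}; now {q2, q3, q4, q5, q6}.
Read '1': q2→∅, q3→∅, q4→{q4}, q5→{q1, q4}, q6→∅; now {q1, q4}.
Read '1': q1→{q2, q5}, q4→{q4}; now {q2, q4, q5}.
Read '2': q2→{q0, q4}, q4→∅, q5→{q4, q5, q6}; now {q0, q4, q5, q6}.
The final set {q0, q4, q5, q6} contains the accepting states q0, q4.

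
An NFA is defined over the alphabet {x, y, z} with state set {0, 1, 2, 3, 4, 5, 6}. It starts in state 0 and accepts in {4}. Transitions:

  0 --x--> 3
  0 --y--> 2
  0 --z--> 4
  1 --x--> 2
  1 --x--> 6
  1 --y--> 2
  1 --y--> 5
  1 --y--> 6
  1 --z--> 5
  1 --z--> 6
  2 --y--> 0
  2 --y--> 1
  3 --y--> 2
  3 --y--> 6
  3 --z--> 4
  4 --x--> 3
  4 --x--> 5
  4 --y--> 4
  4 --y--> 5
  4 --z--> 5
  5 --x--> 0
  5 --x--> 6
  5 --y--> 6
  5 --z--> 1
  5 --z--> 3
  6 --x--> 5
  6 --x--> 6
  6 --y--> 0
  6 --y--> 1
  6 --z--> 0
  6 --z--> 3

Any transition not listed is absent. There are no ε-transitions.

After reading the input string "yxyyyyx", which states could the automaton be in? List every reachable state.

∅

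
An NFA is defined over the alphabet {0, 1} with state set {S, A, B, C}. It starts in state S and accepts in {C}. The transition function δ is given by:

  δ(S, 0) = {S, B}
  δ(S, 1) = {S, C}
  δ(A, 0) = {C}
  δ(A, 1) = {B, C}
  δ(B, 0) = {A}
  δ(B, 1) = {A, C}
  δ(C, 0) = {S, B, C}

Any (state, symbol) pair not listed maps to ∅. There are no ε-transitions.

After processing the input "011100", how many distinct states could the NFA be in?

4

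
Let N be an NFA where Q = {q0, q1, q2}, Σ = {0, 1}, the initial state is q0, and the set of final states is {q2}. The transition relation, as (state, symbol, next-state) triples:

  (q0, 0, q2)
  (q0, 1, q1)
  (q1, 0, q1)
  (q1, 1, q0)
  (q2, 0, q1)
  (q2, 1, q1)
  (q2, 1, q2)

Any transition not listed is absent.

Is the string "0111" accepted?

Start in {q0}.
Read '0': {q0} → {q2}.
Read '1': {q2} → {q1, q2}.
Read '1': {q1, q2} → {q0, q1, q2}.
Read '1': {q0, q1, q2} → {q0, q1, q2}.
The final set {q0, q1, q2} contains the accepting state q2.

Yes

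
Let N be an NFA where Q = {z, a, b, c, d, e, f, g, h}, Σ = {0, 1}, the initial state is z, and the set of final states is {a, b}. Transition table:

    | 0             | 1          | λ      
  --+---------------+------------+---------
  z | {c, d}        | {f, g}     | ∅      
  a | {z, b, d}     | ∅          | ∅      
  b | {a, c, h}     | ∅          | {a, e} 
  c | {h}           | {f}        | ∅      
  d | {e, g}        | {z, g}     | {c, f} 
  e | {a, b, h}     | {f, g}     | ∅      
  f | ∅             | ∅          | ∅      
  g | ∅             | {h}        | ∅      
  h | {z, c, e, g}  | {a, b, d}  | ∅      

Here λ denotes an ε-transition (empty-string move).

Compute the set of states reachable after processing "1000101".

∅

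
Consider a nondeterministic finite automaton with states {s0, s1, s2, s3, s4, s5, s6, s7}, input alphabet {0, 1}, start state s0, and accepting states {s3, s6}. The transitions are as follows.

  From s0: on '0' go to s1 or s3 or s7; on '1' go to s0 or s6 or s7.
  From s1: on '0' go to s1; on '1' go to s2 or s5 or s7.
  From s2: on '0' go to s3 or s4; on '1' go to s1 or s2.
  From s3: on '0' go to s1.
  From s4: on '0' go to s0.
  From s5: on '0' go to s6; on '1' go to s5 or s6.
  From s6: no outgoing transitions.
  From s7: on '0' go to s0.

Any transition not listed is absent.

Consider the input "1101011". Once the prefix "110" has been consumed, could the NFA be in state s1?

Yes

Start in {s0}.
Read '1': s0→{s0, s6, s7}; now {s0, s6, s7}.
Read '1': s0→{s0, s6, s7}, s6→∅, s7→∅; now {s0, s6, s7}.
Read '0': s0→{s1, s3, s7}, s6→∅, s7→{s0}; now {s0, s1, s3, s7}.
State s1 is in {s0, s1, s3, s7}.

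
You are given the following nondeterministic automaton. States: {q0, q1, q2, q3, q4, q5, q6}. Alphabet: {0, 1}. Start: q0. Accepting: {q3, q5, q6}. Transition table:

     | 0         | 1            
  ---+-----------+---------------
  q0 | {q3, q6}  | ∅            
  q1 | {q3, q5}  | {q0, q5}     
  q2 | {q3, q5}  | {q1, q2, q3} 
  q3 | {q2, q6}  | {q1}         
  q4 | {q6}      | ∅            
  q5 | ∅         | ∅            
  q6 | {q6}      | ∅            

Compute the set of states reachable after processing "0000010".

{q3, q5}

Start in {q0}.
Read '0': {q0} → {q3, q6}.
Read '0': {q3, q6} → {q2, q6}.
Read '0': {q2, q6} → {q3, q5, q6}.
Read '0': {q3, q5, q6} → {q2, q6}.
Read '0': {q2, q6} → {q3, q5, q6}.
Read '1': {q3, q5, q6} → {q1}.
Read '0': {q1} → {q3, q5}.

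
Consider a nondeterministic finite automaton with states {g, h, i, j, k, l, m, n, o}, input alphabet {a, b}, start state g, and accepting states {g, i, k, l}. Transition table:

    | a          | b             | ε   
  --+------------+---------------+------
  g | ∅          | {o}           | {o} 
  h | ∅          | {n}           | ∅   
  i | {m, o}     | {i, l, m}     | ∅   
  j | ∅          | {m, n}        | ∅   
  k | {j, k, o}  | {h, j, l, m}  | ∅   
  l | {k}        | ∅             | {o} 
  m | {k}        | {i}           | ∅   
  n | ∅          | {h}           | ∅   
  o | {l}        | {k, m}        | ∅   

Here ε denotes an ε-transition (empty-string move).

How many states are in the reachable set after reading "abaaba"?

4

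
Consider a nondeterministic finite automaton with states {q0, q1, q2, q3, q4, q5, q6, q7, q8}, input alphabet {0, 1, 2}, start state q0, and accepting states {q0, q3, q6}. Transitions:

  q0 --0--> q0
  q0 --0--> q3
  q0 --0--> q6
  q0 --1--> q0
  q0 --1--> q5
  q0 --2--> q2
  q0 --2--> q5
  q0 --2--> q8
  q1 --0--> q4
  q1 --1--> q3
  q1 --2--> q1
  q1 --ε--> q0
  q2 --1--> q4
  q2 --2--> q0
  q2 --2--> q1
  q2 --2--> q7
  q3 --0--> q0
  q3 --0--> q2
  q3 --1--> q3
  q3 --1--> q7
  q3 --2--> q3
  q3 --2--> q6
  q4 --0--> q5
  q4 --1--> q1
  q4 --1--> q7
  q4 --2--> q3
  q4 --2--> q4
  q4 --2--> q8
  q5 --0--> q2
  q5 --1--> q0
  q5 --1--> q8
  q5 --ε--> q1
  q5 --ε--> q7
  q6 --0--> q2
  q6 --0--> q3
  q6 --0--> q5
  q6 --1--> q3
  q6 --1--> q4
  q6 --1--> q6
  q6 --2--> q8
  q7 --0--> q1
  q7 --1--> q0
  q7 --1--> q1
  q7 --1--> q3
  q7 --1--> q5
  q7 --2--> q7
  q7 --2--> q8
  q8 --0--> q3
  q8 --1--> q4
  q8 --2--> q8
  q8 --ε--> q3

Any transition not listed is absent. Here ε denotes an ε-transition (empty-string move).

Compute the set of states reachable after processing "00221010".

Start in {q0}.
Read '0': q0→{q0, q3, q6}; now {q0, q3, q6}.
Read '0': q0→{q0, q3, q6}, q3→{q0, q2}, q6→{q2, q3, q5}; union {q0, q2, q3, q5, q6}; ε-closure = {q0, q1, q2, q3, q5, q6, q7}.
Read '2': q0→{q2, q5, q8}, q1→{q1}, q2→{q0, q1, q7}, q3→{q3, q6}, q5→∅, q6→{q8}, q7→{q7, q8}; now {q0, q1, q2, q3, q5, q6, q7, q8}.
Read '2': q0→{q2, q5, q8}, q1→{q1}, q2→{q0, q1, q7}, q3→{q3, q6}, q5→∅, q6→{q8}, q7→{q7, q8}, q8→{q8}; now {q0, q1, q2, q3, q5, q6, q7, q8}.
Read '1': q0→{q0, q5}, q1→{q3}, q2→{q4}, q3→{q3, q7}, q5→{q0, q8}, q6→{q3, q4, q6}, q7→{q0, q1, q3, q5}, q8→{q4}; now {q0, q1, q3, q4, q5, q6, q7, q8}.
Read '0': q0→{q0, q3, q6}, q1→{q4}, q3→{q0, q2}, q4→{q5}, q5→{q2}, q6→{q2, q3, q5}, q7→{q1}, q8→{q3}; union {q0, q1, q2, q3, q4, q5, q6}; ε-closure = {q0, q1, q2, q3, q4, q5, q6, q7}.
Read '1': q0→{q0, q5}, q1→{q3}, q2→{q4}, q3→{q3, q7}, q4→{q1, q7}, q5→{q0, q8}, q6→{q3, q4, q6}, q7→{q0, q1, q3, q5}; now {q0, q1, q3, q4, q5, q6, q7, q8}.
Read '0': q0→{q0, q3, q6}, q1→{q4}, q3→{q0, q2}, q4→{q5}, q5→{q2}, q6→{q2, q3, q5}, q7→{q1}, q8→{q3}; union {q0, q1, q2, q3, q4, q5, q6}; ε-closure = {q0, q1, q2, q3, q4, q5, q6, q7}.

{q0, q1, q2, q3, q4, q5, q6, q7}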